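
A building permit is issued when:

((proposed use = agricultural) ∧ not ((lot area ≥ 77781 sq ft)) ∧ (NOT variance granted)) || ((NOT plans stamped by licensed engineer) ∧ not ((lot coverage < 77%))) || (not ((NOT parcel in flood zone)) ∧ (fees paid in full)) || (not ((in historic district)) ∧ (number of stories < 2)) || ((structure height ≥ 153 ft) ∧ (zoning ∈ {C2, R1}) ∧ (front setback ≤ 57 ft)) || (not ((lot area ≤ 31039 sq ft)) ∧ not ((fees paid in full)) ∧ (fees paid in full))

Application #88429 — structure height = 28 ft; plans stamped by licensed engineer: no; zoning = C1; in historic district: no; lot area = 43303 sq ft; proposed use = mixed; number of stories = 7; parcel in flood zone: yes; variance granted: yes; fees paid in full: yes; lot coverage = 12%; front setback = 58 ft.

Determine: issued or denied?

Issued

Atomic conditions:
  proposed use = agricultural: mixed == agricultural is false
  lot area ≥ 77781 sq ft: 43303 ≥ 77781 is false
  NOT variance granted: yes → false
  NOT plans stamped by licensed engineer: no → true
  lot coverage < 77%: 12 < 77 is true
  NOT parcel in flood zone: yes → false
  fees paid in full: yes → true
  in historic district: no → false
  number of stories < 2: 7 < 2 is false
  structure height ≥ 153 ft: 28 ≥ 153 is false
  zoning ∈ {C2, R1}: C1 is not in the set → false
  front setback ≤ 57 ft: 58 ≤ 57 is false
  lot area ≤ 31039 sq ft: 43303 ≤ 31039 is false
Combine:
[1.2] NOT false = true
[1] false AND true AND false = false
[2.2] NOT true = false
[2] true AND false = false
[3.1] NOT false = true
[3] true AND true = true
[4.1] NOT false = true
[4] true AND false = false
[5] false AND false AND false = false
[6.1] NOT false = true
[6.2] NOT true = false
[6] true AND false AND true = false
[root] false OR false OR true OR false OR false OR false = true
Overall: true → issued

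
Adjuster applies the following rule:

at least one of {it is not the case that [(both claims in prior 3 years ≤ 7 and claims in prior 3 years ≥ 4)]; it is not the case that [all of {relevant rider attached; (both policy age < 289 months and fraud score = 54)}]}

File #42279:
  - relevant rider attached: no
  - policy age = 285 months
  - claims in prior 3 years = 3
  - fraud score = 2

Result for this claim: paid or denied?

Atomic conditions:
  claims in prior 3 years ≤ 7: 3 ≤ 7 is true
  claims in prior 3 years ≥ 4: 3 ≥ 4 is false
  relevant rider attached: no → false
  policy age < 289 months: 285 < 289 is true
  fraud score = 54: 2 == 54 is false
Combine:
[1.1] true AND false = false
[1] NOT false = true
[2.1.2] true AND false = false
[2.1] false AND false = false
[2] NOT false = true
[root] true OR true = true
Overall: true → paid

Paid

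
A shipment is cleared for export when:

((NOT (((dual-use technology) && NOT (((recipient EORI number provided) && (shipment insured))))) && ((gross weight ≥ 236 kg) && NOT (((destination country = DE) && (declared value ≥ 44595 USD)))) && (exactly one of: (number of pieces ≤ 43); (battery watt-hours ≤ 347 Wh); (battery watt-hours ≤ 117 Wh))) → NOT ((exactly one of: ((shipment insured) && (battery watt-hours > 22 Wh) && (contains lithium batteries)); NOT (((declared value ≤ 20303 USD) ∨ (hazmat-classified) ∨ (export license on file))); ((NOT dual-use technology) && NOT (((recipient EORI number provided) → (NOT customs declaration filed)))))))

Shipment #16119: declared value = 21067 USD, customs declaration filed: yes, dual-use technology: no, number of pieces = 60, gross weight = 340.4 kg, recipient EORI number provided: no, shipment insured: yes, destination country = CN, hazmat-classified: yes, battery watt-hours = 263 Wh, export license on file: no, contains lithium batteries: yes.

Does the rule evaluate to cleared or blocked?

Atomic conditions:
  dual-use technology: no → false
  recipient EORI number provided: no → false
  shipment insured: yes → true
  gross weight ≥ 236 kg: 340.4 ≥ 236 is true
  destination country = DE: CN == DE is false
  declared value ≥ 44595 USD: 21067 ≥ 44595 is false
  number of pieces ≤ 43: 60 ≤ 43 is false
  battery watt-hours ≤ 347 Wh: 263 ≤ 347 is true
  battery watt-hours ≤ 117 Wh: 263 ≤ 117 is false
  battery watt-hours > 22 Wh: 263 > 22 is true
  contains lithium batteries: yes → true
  declared value ≤ 20303 USD: 21067 ≤ 20303 is false
  hazmat-classified: yes → true
  export license on file: no → false
  NOT dual-use technology: no → true
  NOT customs declaration filed: yes → false
Combine:
[1.1.1.2.1] false AND true = false
[1.1.1.2] NOT false = true
[1.1.1] false AND true = false
[1.1] NOT false = true
[1.2.2.1] false AND false = false
[1.2.2] NOT false = true
[1.2] true AND true = true
[1.3] exactly-one(false, true, false) = true
[1] true AND true AND true = true
[2.1.1] true AND true AND true = true
[2.1.2.1] false OR true OR false = true
[2.1.2] NOT true = false
[2.1.3.2.1] false → false (antecedent false ⇒ implication holds) = true
[2.1.3.2] NOT true = false
[2.1.3] true AND false = false
[2.1] exactly-one(true, false, false) = true
[2] NOT true = false
[root] true → false = false
Overall: false → blocked

Blocked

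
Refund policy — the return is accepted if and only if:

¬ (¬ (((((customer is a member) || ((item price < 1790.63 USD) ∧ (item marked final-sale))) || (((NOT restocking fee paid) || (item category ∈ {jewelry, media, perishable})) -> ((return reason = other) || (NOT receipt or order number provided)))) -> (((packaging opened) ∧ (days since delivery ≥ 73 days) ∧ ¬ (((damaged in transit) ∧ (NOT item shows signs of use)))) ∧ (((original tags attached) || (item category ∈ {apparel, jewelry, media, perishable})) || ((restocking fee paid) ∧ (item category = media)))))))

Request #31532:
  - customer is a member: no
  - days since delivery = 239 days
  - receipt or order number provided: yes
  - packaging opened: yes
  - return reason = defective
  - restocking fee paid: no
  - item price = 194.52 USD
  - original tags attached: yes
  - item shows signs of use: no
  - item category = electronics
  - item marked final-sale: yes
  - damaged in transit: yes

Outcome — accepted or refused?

Atomic conditions:
  customer is a member: no → false
  item price < 1790.63 USD: 194.52 < 1790.63 is true
  item marked final-sale: yes → true
  NOT restocking fee paid: no → true
  item category ∈ {jewelry, media, perishable}: electronics is not in the set → false
  return reason = other: defective == other is false
  NOT receipt or order number provided: yes → false
  packaging opened: yes → true
  days since delivery ≥ 73 days: 239 ≥ 73 is true
  damaged in transit: yes → true
  NOT item shows signs of use: no → true
  original tags attached: yes → true
  item category ∈ {apparel, jewelry, media, perishable}: electronics is not in the set → false
  restocking fee paid: no → false
  item category = media: electronics == media is false
Combine:
[1.1.1.1.2] true AND true = true
[1.1.1.1] false OR true = true
[1.1.1.2.1] true OR false = true
[1.1.1.2.2] false OR false = false
[1.1.1.2] true → false = false
[1.1.1] true OR false = true
[1.1.2.1.3.1] true AND true = true
[1.1.2.1.3] NOT true = false
[1.1.2.1] true AND true AND false = false
[1.1.2.2.1] true OR false = true
[1.1.2.2.2] false AND false = false
[1.1.2.2] true OR false = true
[1.1.2] false AND true = false
[1.1] true → false = false
[1] NOT false = true
[root] NOT true = false
Overall: false → refused

Refused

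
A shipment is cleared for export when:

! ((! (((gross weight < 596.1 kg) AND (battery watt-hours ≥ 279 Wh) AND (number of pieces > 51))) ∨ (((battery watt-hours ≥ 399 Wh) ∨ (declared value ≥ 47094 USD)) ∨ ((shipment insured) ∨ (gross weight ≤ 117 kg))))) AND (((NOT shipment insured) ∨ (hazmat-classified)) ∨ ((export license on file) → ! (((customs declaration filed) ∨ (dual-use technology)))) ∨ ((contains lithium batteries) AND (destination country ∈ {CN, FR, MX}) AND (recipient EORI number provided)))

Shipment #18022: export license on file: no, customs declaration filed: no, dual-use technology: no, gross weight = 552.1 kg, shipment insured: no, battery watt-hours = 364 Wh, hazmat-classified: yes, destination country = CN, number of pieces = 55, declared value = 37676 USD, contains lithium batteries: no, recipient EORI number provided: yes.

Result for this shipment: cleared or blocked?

Atomic conditions:
  gross weight < 596.1 kg: 552.1 < 596.1 is true
  battery watt-hours ≥ 279 Wh: 364 ≥ 279 is true
  number of pieces > 51: 55 > 51 is true
  battery watt-hours ≥ 399 Wh: 364 ≥ 399 is false
  declared value ≥ 47094 USD: 37676 ≥ 47094 is false
  shipment insured: no → false
  gross weight ≤ 117 kg: 552.1 ≤ 117 is false
  NOT shipment insured: no → true
  hazmat-classified: yes → true
  export license on file: no → false
  customs declaration filed: no → false
  dual-use technology: no → false
  contains lithium batteries: no → false
  destination country ∈ {CN, FR, MX}: CN is in the set → true
  recipient EORI number provided: yes → true
Combine:
[1.1.1.1] true AND true AND true = true
[1.1.1] NOT true = false
[1.1.2.1] false OR false = false
[1.1.2.2] false OR false = false
[1.1.2] false OR false = false
[1.1] false OR false = false
[1] NOT false = true
[2.1] true OR true = true
[2.2.2.1] false OR false = false
[2.2.2] NOT false = true
[2.2] false → true (antecedent false ⇒ implication holds) = true
[2.3] false AND true AND true = false
[2] true OR true OR false = true
[root] true AND true = true
Overall: true → cleared

Cleared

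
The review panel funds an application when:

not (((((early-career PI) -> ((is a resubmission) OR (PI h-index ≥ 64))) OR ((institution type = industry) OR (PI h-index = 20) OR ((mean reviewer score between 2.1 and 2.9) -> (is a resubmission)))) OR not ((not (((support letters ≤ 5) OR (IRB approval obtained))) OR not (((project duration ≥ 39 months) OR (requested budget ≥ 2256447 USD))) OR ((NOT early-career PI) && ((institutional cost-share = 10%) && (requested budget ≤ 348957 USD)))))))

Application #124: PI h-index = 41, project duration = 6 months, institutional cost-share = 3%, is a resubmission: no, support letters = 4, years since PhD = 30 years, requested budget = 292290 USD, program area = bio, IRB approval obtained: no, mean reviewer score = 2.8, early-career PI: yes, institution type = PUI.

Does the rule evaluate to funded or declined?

Funded

Atomic conditions:
  early-career PI: yes → true
  is a resubmission: no → false
  PI h-index ≥ 64: 41 ≥ 64 is false
  institution type = industry: PUI == industry is false
  PI h-index = 20: 41 == 20 is false
  mean reviewer score between 2.1 and 2.9: 2.8 in [2.1, 2.9] is true
  support letters ≤ 5: 4 ≤ 5 is true
  IRB approval obtained: no → false
  project duration ≥ 39 months: 6 ≥ 39 is false
  requested budget ≥ 2256447 USD: 292290 ≥ 2256447 is false
  NOT early-career PI: yes → false
  institutional cost-share = 10%: 3 == 10 is false
  requested budget ≤ 348957 USD: 292290 ≤ 348957 is true
Combine:
[1.1.1.2] false OR false = false
[1.1.1] true → false = false
[1.1.2.3] true → false = false
[1.1.2] false OR false OR false = false
[1.1] false OR false = false
[1.2.1.1.1] true OR false = true
[1.2.1.1] NOT true = false
[1.2.1.2.1] false OR false = false
[1.2.1.2] NOT false = true
[1.2.1.3.2] false AND true = false
[1.2.1.3] false AND false = false
[1.2.1] false OR true OR false = true
[1.2] NOT true = false
[1] false OR false = false
[root] NOT false = true
Overall: true → funded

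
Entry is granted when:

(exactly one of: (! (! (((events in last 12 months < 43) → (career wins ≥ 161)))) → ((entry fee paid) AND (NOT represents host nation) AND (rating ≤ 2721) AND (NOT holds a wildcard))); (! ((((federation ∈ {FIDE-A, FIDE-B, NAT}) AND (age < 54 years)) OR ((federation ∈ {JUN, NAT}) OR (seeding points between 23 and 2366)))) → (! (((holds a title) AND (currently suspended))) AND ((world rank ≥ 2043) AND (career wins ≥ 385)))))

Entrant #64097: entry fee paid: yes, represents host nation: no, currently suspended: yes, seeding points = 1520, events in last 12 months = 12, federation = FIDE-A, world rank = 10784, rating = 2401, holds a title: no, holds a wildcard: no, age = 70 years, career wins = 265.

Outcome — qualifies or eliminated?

Eliminated

Atomic conditions:
  events in last 12 months < 43: 12 < 43 is true
  career wins ≥ 161: 265 ≥ 161 is true
  entry fee paid: yes → true
  NOT represents host nation: no → true
  rating ≤ 2721: 2401 ≤ 2721 is true
  NOT holds a wildcard: no → true
  federation ∈ {FIDE-A, FIDE-B, NAT}: FIDE-A is in the set → true
  age < 54 years: 70 < 54 is false
  federation ∈ {JUN, NAT}: FIDE-A is not in the set → false
  seeding points between 23 and 2366: 1520 in [23, 2366] is true
  holds a title: no → false
  currently suspended: yes → true
  world rank ≥ 2043: 10784 ≥ 2043 is true
  career wins ≥ 385: 265 ≥ 385 is false
Combine:
[1.1.1.1] true → true = true
[1.1.1] NOT true = false
[1.1] NOT false = true
[1.2] true AND true AND true AND true = true
[1] true → true = true
[2.1.1.1] true AND false = false
[2.1.1.2] false OR true = true
[2.1.1] false OR true = true
[2.1] NOT true = false
[2.2.1.1] false AND true = false
[2.2.1] NOT false = true
[2.2.2] true AND false = false
[2.2] true AND false = false
[2] false → false (antecedent false ⇒ implication holds) = true
[root] exactly-one(true, true) = false
Overall: false → eliminated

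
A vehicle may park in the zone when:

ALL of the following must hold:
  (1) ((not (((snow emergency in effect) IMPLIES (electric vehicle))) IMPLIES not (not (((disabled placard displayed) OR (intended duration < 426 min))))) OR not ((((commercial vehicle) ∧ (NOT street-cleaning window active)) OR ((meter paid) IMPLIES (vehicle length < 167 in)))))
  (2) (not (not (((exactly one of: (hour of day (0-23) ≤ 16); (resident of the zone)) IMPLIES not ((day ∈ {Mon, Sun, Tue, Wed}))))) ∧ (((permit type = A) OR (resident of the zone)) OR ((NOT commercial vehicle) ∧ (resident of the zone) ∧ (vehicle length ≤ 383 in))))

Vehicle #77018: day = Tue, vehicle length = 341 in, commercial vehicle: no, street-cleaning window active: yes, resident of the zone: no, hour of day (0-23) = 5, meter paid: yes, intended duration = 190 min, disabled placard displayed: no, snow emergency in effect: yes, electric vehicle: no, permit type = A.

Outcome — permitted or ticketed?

Ticketed

Atomic conditions:
  snow emergency in effect: yes → true
  electric vehicle: no → false
  disabled placard displayed: no → false
  intended duration < 426 min: 190 < 426 is true
  commercial vehicle: no → false
  NOT street-cleaning window active: yes → false
  meter paid: yes → true
  vehicle length < 167 in: 341 < 167 is false
  hour of day (0-23) ≤ 16: 5 ≤ 16 is true
  resident of the zone: no → false
  day ∈ {Mon, Sun, Tue, Wed}: Tue is in the set → true
  permit type = A: A == A is true
  NOT commercial vehicle: no → true
  vehicle length ≤ 383 in: 341 ≤ 383 is true
Combine:
[1.1.1.1] true → false = false
[1.1.1] NOT false = true
[1.1.2.1.1] false OR true = true
[1.1.2.1] NOT true = false
[1.1.2] NOT false = true
[1.1] true → true = true
[1.2.1.1] false AND false = false
[1.2.1.2] true → false = false
[1.2.1] false OR false = false
[1.2] NOT false = true
[1] true OR true = true
[2.1.1.1.1] exactly-one(true, false) = true
[2.1.1.1.2] NOT true = false
[2.1.1.1] true → false = false
[2.1.1] NOT false = true
[2.1] NOT true = false
[2.2.1] true OR false = true
[2.2.2] true AND false AND true = false
[2.2] true OR false = true
[2] false AND true = false
[root] true AND false = false
Overall: false → ticketed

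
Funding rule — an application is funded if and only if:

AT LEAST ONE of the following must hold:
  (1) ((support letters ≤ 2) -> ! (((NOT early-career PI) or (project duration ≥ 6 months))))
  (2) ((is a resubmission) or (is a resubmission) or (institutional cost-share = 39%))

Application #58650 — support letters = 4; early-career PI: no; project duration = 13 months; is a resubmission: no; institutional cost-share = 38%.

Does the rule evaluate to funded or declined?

Atomic conditions:
  support letters ≤ 2: 4 ≤ 2 is false
  NOT early-career PI: no → true
  project duration ≥ 6 months: 13 ≥ 6 is true
  is a resubmission: no → false
  institutional cost-share = 39%: 38 == 39 is false
Combine:
[1.2.1] true OR true = true
[1.2] NOT true = false
[1] false → false (antecedent false ⇒ implication holds) = true
[2] false OR false OR false = false
[root] true OR false = true
Overall: true → funded

Funded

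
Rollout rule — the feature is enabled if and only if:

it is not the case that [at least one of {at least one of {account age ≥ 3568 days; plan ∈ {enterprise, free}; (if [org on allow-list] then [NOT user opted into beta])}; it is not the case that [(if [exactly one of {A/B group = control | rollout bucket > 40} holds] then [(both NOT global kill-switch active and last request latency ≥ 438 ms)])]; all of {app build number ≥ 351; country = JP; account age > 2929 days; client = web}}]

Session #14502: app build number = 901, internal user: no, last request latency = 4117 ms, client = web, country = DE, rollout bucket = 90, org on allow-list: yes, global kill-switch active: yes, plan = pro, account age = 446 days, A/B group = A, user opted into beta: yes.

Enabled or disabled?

Disabled

Atomic conditions:
  account age ≥ 3568 days: 446 ≥ 3568 is false
  plan ∈ {enterprise, free}: pro is not in the set → false
  org on allow-list: yes → true
  NOT user opted into beta: yes → false
  A/B group = control: A == control is false
  rollout bucket > 40: 90 > 40 is true
  NOT global kill-switch active: yes → false
  last request latency ≥ 438 ms: 4117 ≥ 438 is true
  app build number ≥ 351: 901 ≥ 351 is true
  country = JP: DE == JP is false
  account age > 2929 days: 446 > 2929 is false
  client = web: web == web is true
Combine:
[1.1.3] true → false = false
[1.1] false OR false OR false = false
[1.2.1.1] exactly-one(false, true) = true
[1.2.1.2] false AND true = false
[1.2.1] true → false = false
[1.2] NOT false = true
[1.3] true AND false AND false AND true = false
[1] false OR true OR false = true
[root] NOT true = false
Overall: false → disabled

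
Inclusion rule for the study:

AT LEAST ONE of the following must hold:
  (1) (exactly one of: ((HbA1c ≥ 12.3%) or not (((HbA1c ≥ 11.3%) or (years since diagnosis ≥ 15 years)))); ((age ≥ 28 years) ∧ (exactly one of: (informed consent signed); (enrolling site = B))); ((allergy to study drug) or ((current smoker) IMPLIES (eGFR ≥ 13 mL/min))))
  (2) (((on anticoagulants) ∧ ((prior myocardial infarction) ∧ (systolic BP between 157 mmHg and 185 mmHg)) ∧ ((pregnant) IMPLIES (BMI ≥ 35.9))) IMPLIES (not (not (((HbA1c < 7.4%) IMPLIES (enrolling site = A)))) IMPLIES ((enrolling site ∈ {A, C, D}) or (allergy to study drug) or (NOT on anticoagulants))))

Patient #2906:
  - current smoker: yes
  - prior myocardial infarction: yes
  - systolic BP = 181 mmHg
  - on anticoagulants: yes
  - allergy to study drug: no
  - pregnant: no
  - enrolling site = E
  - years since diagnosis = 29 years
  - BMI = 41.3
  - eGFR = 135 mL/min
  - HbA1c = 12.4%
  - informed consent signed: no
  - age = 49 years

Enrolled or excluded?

Atomic conditions:
  HbA1c ≥ 12.3%: 12.4 ≥ 12.3 is true
  HbA1c ≥ 11.3%: 12.4 ≥ 11.3 is true
  years since diagnosis ≥ 15 years: 29 ≥ 15 is true
  age ≥ 28 years: 49 ≥ 28 is true
  informed consent signed: no → false
  enrolling site = B: E == B is false
  allergy to study drug: no → false
  current smoker: yes → true
  eGFR ≥ 13 mL/min: 135 ≥ 13 is true
  on anticoagulants: yes → true
  prior myocardial infarction: yes → true
  systolic BP between 157 mmHg and 185 mmHg: 181 in [157, 185] is true
  pregnant: no → false
  BMI ≥ 35.9: 41.3 ≥ 35.9 is true
  HbA1c < 7.4%: 12.4 < 7.4 is false
  enrolling site = A: E == A is false
  enrolling site ∈ {A, C, D}: E is not in the set → false
  NOT on anticoagulants: yes → false
Combine:
[1.1.2.1] true OR true = true
[1.1.2] NOT true = false
[1.1] true OR false = true
[1.2.2] exactly-one(false, false) = false
[1.2] true AND false = false
[1.3.2] true → true = true
[1.3] false OR true = true
[1] exactly-one(true, false, true) = false
[2.1.2] true AND true = true
[2.1.3] false → true (antecedent false ⇒ implication holds) = true
[2.1] true AND true AND true = true
[2.2.1.1.1] false → false (antecedent false ⇒ implication holds) = true
[2.2.1.1] NOT true = false
[2.2.1] NOT false = true
[2.2.2] false OR false OR false = false
[2.2] true → false = false
[2] true → false = false
[root] false OR false = false
Overall: false → excluded

Excluded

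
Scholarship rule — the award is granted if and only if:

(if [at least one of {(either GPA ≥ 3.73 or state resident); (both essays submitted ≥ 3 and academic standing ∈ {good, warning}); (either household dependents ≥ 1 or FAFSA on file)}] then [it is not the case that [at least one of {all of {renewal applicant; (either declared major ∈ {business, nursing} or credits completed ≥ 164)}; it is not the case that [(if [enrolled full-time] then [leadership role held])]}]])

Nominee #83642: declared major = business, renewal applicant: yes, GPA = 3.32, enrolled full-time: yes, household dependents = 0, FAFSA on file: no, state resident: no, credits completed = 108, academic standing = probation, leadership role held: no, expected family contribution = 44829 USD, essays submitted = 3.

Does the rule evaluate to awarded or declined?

Atomic conditions:
  GPA ≥ 3.73: 3.32 ≥ 3.73 is false
  state resident: no → false
  essays submitted ≥ 3: 3 ≥ 3 is true
  academic standing ∈ {good, warning}: probation is not in the set → false
  household dependents ≥ 1: 0 ≥ 1 is false
  FAFSA on file: no → false
  renewal applicant: yes → true
  declared major ∈ {business, nursing}: business is in the set → true
  credits completed ≥ 164: 108 ≥ 164 is false
  enrolled full-time: yes → true
  leadership role held: no → false
Combine:
[1.1] false OR false = false
[1.2] true AND false = false
[1.3] false OR false = false
[1] false OR false OR false = false
[2.1.1.2] true OR false = true
[2.1.1] true AND true = true
[2.1.2.1] true → false = false
[2.1.2] NOT false = true
[2.1] true OR true = true
[2] NOT true = false
[root] false → false (antecedent false ⇒ implication holds) = true
Overall: true → awarded

Awarded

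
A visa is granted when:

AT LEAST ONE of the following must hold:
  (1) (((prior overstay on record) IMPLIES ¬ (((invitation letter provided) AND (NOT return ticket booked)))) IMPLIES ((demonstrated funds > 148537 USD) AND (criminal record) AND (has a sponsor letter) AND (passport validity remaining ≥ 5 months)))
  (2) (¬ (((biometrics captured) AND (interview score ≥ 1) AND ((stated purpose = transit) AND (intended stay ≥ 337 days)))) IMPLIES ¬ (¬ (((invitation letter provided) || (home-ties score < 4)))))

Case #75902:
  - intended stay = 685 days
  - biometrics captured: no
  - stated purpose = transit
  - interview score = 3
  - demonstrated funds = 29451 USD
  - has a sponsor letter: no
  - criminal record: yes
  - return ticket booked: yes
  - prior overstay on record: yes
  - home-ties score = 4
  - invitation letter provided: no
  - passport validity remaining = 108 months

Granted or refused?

Atomic conditions:
  prior overstay on record: yes → true
  invitation letter provided: no → false
  NOT return ticket booked: yes → false
  demonstrated funds > 148537 USD: 29451 > 148537 is false
  criminal record: yes → true
  has a sponsor letter: no → false
  passport validity remaining ≥ 5 months: 108 ≥ 5 is true
  biometrics captured: no → false
  interview score ≥ 1: 3 ≥ 1 is true
  stated purpose = transit: transit == transit is true
  intended stay ≥ 337 days: 685 ≥ 337 is true
  home-ties score < 4: 4 < 4 is false
Combine:
[1.1.2.1] false AND false = false
[1.1.2] NOT false = true
[1.1] true → true = true
[1.2] false AND true AND false AND true = false
[1] true → false = false
[2.1.1.3] true AND true = true
[2.1.1] false AND true AND true = false
[2.1] NOT false = true
[2.2.1.1] false OR false = false
[2.2.1] NOT false = true
[2.2] NOT true = false
[2] true → false = false
[root] false OR false = false
Overall: false → refused

Refused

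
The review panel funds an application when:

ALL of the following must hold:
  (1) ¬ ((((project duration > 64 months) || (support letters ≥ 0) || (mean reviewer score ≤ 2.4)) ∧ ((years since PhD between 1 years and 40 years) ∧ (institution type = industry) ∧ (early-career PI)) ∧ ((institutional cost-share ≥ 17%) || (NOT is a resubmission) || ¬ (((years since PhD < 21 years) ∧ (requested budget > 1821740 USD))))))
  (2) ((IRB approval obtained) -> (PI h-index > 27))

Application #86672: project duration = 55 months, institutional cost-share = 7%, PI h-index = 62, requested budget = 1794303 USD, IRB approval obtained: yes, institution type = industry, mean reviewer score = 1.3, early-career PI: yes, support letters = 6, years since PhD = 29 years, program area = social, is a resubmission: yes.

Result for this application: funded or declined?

Declined

Atomic conditions:
  project duration > 64 months: 55 > 64 is false
  support letters ≥ 0: 6 ≥ 0 is true
  mean reviewer score ≤ 2.4: 1.3 ≤ 2.4 is true
  years since PhD between 1 years and 40 years: 29 in [1, 40] is true
  institution type = industry: industry == industry is true
  early-career PI: yes → true
  institutional cost-share ≥ 17%: 7 ≥ 17 is false
  NOT is a resubmission: yes → false
  years since PhD < 21 years: 29 < 21 is false
  requested budget > 1821740 USD: 1794303 > 1821740 is false
  IRB approval obtained: yes → true
  PI h-index > 27: 62 > 27 is true
Combine:
[1.1.1] false OR true OR true = true
[1.1.2] true AND true AND true = true
[1.1.3.3.1] false AND false = false
[1.1.3.3] NOT false = true
[1.1.3] false OR false OR true = true
[1.1] true AND true AND true = true
[1] NOT true = false
[2] true → true = true
[root] false AND true = false
Overall: false → declined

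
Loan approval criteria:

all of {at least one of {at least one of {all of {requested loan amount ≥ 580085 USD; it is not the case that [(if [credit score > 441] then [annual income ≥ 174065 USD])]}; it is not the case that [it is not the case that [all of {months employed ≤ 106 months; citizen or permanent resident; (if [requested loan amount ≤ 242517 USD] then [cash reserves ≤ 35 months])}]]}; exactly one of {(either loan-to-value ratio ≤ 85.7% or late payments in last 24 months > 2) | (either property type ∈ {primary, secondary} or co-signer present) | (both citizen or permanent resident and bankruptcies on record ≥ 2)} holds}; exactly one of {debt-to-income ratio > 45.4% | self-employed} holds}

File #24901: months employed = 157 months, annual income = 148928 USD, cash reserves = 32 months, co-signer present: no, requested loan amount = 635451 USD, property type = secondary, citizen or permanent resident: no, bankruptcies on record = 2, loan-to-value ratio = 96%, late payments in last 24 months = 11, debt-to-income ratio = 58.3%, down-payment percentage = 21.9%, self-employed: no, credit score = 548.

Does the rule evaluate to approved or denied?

Atomic conditions:
  requested loan amount ≥ 580085 USD: 635451 ≥ 580085 is true
  credit score > 441: 548 > 441 is true
  annual income ≥ 174065 USD: 148928 ≥ 174065 is false
  months employed ≤ 106 months: 157 ≤ 106 is false
  citizen or permanent resident: no → false
  requested loan amount ≤ 242517 USD: 635451 ≤ 242517 is false
  cash reserves ≤ 35 months: 32 ≤ 35 is true
  loan-to-value ratio ≤ 85.7%: 96 ≤ 85.7 is false
  late payments in last 24 months > 2: 11 > 2 is true
  property type ∈ {primary, secondary}: secondary is in the set → true
  co-signer present: no → false
  bankruptcies on record ≥ 2: 2 ≥ 2 is true
  debt-to-income ratio > 45.4%: 58.3 > 45.4 is true
  self-employed: no → false
Combine:
[1.1.1.2.1] true → false = false
[1.1.1.2] NOT false = true
[1.1.1] true AND true = true
[1.1.2.1.1.3] false → true (antecedent false ⇒ implication holds) = true
[1.1.2.1.1] false AND false AND true = false
[1.1.2.1] NOT false = true
[1.1.2] NOT true = false
[1.1] true OR false = true
[1.2.1] false OR true = true
[1.2.2] true OR false = true
[1.2.3] false AND true = false
[1.2] exactly-one(true, true, false) = false
[1] true OR false = true
[2] exactly-one(true, false) = true
[root] true AND true = true
Overall: true → approved

Approved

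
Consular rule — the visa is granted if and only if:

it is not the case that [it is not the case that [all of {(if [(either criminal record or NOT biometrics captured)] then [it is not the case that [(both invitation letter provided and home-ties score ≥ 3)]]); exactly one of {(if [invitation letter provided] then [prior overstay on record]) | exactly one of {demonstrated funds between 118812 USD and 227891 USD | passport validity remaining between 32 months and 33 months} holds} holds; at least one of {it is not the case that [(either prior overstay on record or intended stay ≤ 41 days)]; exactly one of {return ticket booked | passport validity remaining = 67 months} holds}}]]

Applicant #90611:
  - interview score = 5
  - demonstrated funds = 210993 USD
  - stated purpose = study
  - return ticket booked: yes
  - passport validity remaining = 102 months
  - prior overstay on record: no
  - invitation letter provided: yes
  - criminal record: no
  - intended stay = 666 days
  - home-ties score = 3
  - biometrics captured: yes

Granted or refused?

Atomic conditions:
  criminal record: no → false
  NOT biometrics captured: yes → false
  invitation letter provided: yes → true
  home-ties score ≥ 3: 3 ≥ 3 is true
  prior overstay on record: no → false
  demonstrated funds between 118812 USD and 227891 USD: 210993 in [118812, 227891] is true
  passport validity remaining between 32 months and 33 months: 102 in [32, 33] is false
  intended stay ≤ 41 days: 666 ≤ 41 is false
  return ticket booked: yes → true
  passport validity remaining = 67 months: 102 == 67 is false
Combine:
[1.1.1.1] false OR false = false
[1.1.1.2.1] true AND true = true
[1.1.1.2] NOT true = false
[1.1.1] false → false (antecedent false ⇒ implication holds) = true
[1.1.2.1] true → false = false
[1.1.2.2] exactly-one(true, false) = true
[1.1.2] exactly-one(false, true) = true
[1.1.3.1.1] false OR false = false
[1.1.3.1] NOT false = true
[1.1.3.2] exactly-one(true, false) = true
[1.1.3] true OR true = true
[1.1] true AND true AND true = true
[1] NOT true = false
[root] NOT false = true
Overall: true → granted

Granted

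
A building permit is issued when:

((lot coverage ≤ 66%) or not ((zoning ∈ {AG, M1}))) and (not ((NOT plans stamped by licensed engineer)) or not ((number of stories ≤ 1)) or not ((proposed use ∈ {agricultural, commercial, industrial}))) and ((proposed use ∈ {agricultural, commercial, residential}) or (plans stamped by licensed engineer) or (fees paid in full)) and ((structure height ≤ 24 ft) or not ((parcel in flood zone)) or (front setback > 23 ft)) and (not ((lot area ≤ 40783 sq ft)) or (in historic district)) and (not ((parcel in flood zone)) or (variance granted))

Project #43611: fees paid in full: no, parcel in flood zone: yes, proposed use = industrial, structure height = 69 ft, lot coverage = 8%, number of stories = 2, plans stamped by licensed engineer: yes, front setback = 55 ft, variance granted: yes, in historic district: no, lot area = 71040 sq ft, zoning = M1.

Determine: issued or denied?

Atomic conditions:
  lot coverage ≤ 66%: 8 ≤ 66 is true
  zoning ∈ {AG, M1}: M1 is in the set → true
  NOT plans stamped by licensed engineer: yes → false
  number of stories ≤ 1: 2 ≤ 1 is false
  proposed use ∈ {agricultural, commercial, industrial}: industrial is in the set → true
  proposed use ∈ {agricultural, commercial, residential}: industrial is not in the set → false
  plans stamped by licensed engineer: yes → true
  fees paid in full: no → false
  structure height ≤ 24 ft: 69 ≤ 24 is false
  parcel in flood zone: yes → true
  front setback > 23 ft: 55 > 23 is true
  lot area ≤ 40783 sq ft: 71040 ≤ 40783 is false
  in historic district: no → false
  variance granted: yes → true
Combine:
[1.2] NOT true = false
[1] true OR false = true
[2.1] NOT false = true
[2.2] NOT false = true
[2.3] NOT true = false
[2] true OR true OR false = true
[3] false OR true OR false = true
[4.2] NOT true = false
[4] false OR false OR true = true
[5.1] NOT false = true
[5] true OR false = true
[6.1] NOT true = false
[6] false OR true = true
[root] true AND true AND true AND true AND true AND true = true
Overall: true → issued

Issued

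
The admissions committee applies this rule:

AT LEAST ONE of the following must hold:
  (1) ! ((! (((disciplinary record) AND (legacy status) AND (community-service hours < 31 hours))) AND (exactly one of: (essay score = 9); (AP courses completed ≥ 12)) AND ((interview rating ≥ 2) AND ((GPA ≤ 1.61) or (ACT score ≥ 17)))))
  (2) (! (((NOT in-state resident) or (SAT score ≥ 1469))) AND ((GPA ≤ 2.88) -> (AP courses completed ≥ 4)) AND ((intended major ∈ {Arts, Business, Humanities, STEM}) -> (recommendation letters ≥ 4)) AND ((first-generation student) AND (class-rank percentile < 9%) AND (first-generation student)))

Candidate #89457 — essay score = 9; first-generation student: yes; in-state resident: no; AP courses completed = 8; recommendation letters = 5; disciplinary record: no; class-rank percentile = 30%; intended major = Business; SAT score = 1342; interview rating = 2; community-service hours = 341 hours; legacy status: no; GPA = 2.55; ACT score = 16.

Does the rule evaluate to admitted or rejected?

Atomic conditions:
  disciplinary record: no → false
  legacy status: no → false
  community-service hours < 31 hours: 341 < 31 is false
  essay score = 9: 9 == 9 is true
  AP courses completed ≥ 12: 8 ≥ 12 is false
  interview rating ≥ 2: 2 ≥ 2 is true
  GPA ≤ 1.61: 2.55 ≤ 1.61 is false
  ACT score ≥ 17: 16 ≥ 17 is false
  NOT in-state resident: no → true
  SAT score ≥ 1469: 1342 ≥ 1469 is false
  GPA ≤ 2.88: 2.55 ≤ 2.88 is true
  AP courses completed ≥ 4: 8 ≥ 4 is true
  intended major ∈ {Arts, Business, Humanities, STEM}: Business is in the set → true
  recommendation letters ≥ 4: 5 ≥ 4 is true
  first-generation student: yes → true
  class-rank percentile < 9%: 30 < 9 is false
Combine:
[1.1.1.1] false AND false AND false = false
[1.1.1] NOT false = true
[1.1.2] exactly-one(true, false) = true
[1.1.3.2] false OR false = false
[1.1.3] true AND false = false
[1.1] true AND true AND false = false
[1] NOT false = true
[2.1.1] true OR false = true
[2.1] NOT true = false
[2.2] true → true = true
[2.3] true → true = true
[2.4] true AND false AND true = false
[2] false AND true AND true AND false = false
[root] true OR false = true
Overall: true → admitted

Admitted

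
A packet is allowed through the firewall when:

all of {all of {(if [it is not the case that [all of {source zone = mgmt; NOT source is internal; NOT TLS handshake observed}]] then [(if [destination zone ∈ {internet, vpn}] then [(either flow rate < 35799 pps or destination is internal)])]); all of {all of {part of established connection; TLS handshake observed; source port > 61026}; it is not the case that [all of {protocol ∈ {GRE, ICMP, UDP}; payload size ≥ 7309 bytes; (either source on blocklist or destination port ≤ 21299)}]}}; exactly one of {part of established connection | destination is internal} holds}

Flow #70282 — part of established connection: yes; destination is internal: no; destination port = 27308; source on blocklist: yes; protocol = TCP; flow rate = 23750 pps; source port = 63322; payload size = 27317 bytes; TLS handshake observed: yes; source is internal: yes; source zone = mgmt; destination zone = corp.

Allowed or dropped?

Allowed

Atomic conditions:
  source zone = mgmt: mgmt == mgmt is true
  NOT source is internal: yes → false
  NOT TLS handshake observed: yes → false
  destination zone ∈ {internet, vpn}: corp is not in the set → false
  flow rate < 35799 pps: 23750 < 35799 is true
  destination is internal: no → false
  part of established connection: yes → true
  TLS handshake observed: yes → true
  source port > 61026: 63322 > 61026 is true
  protocol ∈ {GRE, ICMP, UDP}: TCP is not in the set → false
  payload size ≥ 7309 bytes: 27317 ≥ 7309 is true
  source on blocklist: yes → true
  destination port ≤ 21299: 27308 ≤ 21299 is false
Combine:
[1.1.1.1] true AND false AND false = false
[1.1.1] NOT false = true
[1.1.2.2] true OR false = true
[1.1.2] false → true (antecedent false ⇒ implication holds) = true
[1.1] true → true = true
[1.2.1] true AND true AND true = true
[1.2.2.1.3] true OR false = true
[1.2.2.1] false AND true AND true = false
[1.2.2] NOT false = true
[1.2] true AND true = true
[1] true AND true = true
[2] exactly-one(true, false) = true
[root] true AND true = true
Overall: true → allowed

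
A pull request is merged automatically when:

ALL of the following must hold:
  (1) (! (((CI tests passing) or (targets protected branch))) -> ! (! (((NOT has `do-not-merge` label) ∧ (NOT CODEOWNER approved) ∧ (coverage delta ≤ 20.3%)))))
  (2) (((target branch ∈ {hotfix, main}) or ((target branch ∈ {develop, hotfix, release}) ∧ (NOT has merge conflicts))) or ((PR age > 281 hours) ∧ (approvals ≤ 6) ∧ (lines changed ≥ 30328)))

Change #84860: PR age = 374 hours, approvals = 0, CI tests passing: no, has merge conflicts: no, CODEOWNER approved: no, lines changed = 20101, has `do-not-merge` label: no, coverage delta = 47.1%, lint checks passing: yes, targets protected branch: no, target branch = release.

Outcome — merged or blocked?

Atomic conditions:
  CI tests passing: no → false
  targets protected branch: no → false
  NOT has `do-not-merge` label: no → true
  NOT CODEOWNER approved: no → true
  coverage delta ≤ 20.3%: 47.1 ≤ 20.3 is false
  target branch ∈ {hotfix, main}: release is not in the set → false
  target branch ∈ {develop, hotfix, release}: release is in the set → true
  NOT has merge conflicts: no → true
  PR age > 281 hours: 374 > 281 is true
  approvals ≤ 6: 0 ≤ 6 is true
  lines changed ≥ 30328: 20101 ≥ 30328 is false
Combine:
[1.1.1] false OR false = false
[1.1] NOT false = true
[1.2.1.1] true AND true AND false = false
[1.2.1] NOT false = true
[1.2] NOT true = false
[1] true → false = false
[2.1.2] true AND true = true
[2.1] false OR true = true
[2.2] true AND true AND false = false
[2] true OR false = true
[root] false AND true = false
Overall: false → blocked

Blocked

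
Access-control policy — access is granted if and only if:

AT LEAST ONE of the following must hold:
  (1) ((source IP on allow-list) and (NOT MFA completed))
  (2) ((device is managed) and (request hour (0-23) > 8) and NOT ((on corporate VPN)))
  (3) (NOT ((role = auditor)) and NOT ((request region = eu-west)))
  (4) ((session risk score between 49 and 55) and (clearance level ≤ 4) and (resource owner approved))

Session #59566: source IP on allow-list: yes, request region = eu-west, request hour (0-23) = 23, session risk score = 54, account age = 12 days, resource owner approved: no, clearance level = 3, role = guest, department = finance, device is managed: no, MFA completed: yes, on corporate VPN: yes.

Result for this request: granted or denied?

Denied

Atomic conditions:
  source IP on allow-list: yes → true
  NOT MFA completed: yes → false
  device is managed: no → false
  request hour (0-23) > 8: 23 > 8 is true
  on corporate VPN: yes → true
  role = auditor: guest == auditor is false
  request region = eu-west: eu-west == eu-west is true
  session risk score between 49 and 55: 54 in [49, 55] is true
  clearance level ≤ 4: 3 ≤ 4 is true
  resource owner approved: no → false
Combine:
[1] true AND false = false
[2.3] NOT true = false
[2] false AND true AND false = false
[3.1] NOT false = true
[3.2] NOT true = false
[3] true AND false = false
[4] true AND true AND false = false
[root] false OR false OR false OR false = false
Overall: false → denied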